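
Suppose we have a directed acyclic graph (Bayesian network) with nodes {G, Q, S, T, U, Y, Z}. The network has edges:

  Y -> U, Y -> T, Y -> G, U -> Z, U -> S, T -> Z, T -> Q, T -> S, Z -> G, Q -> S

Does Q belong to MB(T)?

Q is a child of T.
So Q ∈ MB(T).

Yes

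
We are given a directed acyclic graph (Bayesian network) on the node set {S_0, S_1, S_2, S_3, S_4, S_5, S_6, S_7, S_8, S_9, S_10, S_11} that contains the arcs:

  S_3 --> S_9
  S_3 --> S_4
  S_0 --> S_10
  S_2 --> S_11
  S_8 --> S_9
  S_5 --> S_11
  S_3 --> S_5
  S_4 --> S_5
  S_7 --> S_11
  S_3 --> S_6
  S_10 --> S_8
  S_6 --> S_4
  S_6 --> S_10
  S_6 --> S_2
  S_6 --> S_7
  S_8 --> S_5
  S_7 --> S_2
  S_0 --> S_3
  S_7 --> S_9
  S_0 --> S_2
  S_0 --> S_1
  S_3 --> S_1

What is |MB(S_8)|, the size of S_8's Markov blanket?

Parents of S_8: S_10.
S_8's children: S_5, S_9.
Parents of each child, excluding S_8:
  S_9's other parents are S_3, S_7.
  parents(S_5) \ {S_8} = {S_3, S_4}.
MB(S_8) = {S_3, S_4, S_5, S_7, S_9, S_10}, which has 6 nodes.

6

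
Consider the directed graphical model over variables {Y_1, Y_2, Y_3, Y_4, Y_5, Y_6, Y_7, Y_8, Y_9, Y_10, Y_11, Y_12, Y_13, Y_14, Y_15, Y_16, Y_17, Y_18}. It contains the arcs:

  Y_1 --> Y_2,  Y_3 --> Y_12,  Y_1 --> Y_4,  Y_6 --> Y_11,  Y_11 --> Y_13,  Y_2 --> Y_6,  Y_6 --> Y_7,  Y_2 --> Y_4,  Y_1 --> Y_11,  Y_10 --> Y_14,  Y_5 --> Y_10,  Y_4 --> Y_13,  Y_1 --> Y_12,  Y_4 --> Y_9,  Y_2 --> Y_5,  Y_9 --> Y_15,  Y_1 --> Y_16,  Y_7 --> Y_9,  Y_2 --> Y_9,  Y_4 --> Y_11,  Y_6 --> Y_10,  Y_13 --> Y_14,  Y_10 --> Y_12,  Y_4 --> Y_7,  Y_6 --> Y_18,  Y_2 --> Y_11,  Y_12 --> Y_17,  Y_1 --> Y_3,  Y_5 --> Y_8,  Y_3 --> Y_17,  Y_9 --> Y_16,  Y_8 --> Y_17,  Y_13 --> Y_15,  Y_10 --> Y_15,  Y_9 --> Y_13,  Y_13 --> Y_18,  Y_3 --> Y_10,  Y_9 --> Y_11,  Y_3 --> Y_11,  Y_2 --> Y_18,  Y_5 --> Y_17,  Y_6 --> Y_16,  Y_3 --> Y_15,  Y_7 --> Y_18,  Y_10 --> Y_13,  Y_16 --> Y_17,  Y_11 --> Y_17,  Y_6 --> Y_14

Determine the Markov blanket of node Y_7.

{Y_2, Y_4, Y_6, Y_9, Y_13, Y_18}

By definition, MB(Y_7) is built from Y_7's parents, Y_7's children, and the co-parents of Y_7.
Pa(Y_7) = {Y_4, Y_6}.
Ch(Y_7) = {Y_9, Y_18}.
Parents of each child, excluding Y_7:
  Y_9's other parents are Y_2, Y_4.
  Y_18 also has parents Y_2, Y_6, Y_13.
Union: {Y_4, Y_6} ∪ {Y_9, Y_18} ∪ {Y_2, Y_4, Y_6, Y_13} = {Y_2, Y_4, Y_6, Y_9, Y_13, Y_18}.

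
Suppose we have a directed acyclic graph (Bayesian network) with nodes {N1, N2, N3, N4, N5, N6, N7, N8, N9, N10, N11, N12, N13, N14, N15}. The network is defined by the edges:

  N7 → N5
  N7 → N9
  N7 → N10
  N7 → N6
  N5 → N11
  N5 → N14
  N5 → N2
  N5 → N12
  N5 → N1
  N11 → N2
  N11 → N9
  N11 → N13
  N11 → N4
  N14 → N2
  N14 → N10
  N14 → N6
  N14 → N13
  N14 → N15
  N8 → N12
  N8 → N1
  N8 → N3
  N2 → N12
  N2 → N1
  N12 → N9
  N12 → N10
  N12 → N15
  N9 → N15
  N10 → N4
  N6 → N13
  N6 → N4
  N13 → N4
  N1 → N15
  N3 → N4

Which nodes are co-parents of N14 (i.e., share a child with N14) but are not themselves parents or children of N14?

Children of N14: N2, N6, N10, N13, N15.
  N2: N5, N11
  N10: N7, N12
  N6: N7
  N13: N6, N11
  N15: N1, N9, N12
Excluding nodes already adjacent to N14 (N2, N5, N6, N10, N13, N15), the co-parent-only contribution is {N1, N7, N9, N11, N12}.

{N1, N7, N9, N11, N12}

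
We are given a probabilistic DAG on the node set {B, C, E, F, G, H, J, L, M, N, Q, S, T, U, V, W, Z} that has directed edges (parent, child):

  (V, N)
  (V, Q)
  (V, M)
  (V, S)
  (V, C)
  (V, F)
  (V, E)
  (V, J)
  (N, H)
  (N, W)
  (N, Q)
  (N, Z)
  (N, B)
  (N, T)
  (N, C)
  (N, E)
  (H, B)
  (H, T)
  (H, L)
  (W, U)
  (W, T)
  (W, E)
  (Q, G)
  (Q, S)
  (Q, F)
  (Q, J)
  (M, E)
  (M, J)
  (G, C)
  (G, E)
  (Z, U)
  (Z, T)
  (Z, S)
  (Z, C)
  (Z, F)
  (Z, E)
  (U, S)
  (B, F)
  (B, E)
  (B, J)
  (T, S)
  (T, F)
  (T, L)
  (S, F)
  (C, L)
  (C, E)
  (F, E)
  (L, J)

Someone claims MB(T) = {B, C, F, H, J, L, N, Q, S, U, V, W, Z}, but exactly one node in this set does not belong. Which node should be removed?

J

Children of T: F, L, S.
Pa(T) = {H, N, W, Z}.
Other parents of T's children:
  S: Q, U, V, Z
  F: B, Q, S, V, Z
  L: C, H
MB(T) = {B, C, F, H, L, N, Q, S, U, V, W, Z}.
J is neither a parent, child, nor co-parent of T, so it does not belong.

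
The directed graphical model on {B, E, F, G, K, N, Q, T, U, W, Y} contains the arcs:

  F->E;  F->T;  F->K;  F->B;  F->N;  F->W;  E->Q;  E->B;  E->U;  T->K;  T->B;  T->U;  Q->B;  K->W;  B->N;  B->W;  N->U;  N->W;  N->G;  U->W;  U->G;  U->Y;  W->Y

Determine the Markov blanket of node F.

{B, E, K, N, Q, T, U, W}

Recall MB(v) = parents ∪ children ∪ spouses, where spouses are the other parents of v's children.
F's children: B, E, K, N, T, W.
Parents of F: none.
Co-parents of F (other parents of its children):
  E: no additional parents.
  T: no additional parents.
  K's other parent is T.
  B's other parents are E, Q, T.
  N also has parent B.
  W also has parents B, K, N, U.
MB(F) = {B, E, K, N, Q, T, U, W}.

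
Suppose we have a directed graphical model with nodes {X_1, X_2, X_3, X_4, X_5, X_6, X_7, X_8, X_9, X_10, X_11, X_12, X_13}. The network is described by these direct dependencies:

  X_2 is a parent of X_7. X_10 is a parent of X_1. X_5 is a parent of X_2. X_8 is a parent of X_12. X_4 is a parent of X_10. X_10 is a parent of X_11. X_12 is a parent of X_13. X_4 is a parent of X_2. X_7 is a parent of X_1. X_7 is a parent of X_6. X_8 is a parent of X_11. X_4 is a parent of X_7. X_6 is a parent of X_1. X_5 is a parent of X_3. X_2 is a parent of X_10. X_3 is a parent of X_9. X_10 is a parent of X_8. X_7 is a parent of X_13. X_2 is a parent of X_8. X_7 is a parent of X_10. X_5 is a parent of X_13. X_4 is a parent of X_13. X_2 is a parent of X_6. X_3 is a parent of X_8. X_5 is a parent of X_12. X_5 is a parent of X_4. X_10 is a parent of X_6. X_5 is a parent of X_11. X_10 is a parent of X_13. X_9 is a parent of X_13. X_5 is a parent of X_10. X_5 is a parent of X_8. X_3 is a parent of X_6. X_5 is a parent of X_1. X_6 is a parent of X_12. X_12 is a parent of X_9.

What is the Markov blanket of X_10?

{X_1, X_2, X_3, X_4, X_5, X_6, X_7, X_8, X_9, X_11, X_12, X_13}

Parents of X_10: X_2, X_4, X_5, X_7.
X_10 has children X_1, X_6, X_8, X_11, X_13.
For each child, the remaining parents (spouses of X_10):
  parents(X_6) \ {X_10} = {X_2, X_3, X_7}.
  X_8's other parents are X_2, X_3, X_5.
  parents(X_1) \ {X_10} = {X_5, X_6, X_7}.
  X_11's other parents are X_5, X_8.
  X_13 also has parents X_4, X_5, X_7, X_9, X_12.
Taking the union gives {X_1, X_2, X_3, X_4, X_5, X_6, X_7, X_8, X_9, X_11, X_12, X_13}.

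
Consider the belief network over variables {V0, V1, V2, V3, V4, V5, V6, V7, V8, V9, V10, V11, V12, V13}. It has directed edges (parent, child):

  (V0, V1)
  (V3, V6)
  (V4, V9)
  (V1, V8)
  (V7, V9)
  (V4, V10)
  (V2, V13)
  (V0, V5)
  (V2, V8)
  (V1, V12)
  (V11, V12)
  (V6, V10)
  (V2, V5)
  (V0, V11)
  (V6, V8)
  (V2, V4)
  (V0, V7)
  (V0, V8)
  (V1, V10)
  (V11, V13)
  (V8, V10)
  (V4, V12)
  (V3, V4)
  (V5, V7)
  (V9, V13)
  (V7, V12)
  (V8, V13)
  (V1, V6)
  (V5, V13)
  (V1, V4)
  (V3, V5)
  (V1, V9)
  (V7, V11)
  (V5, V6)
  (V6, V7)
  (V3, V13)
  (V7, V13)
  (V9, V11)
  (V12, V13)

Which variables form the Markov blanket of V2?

By definition, MB(V2) is built from V2's parents, V2's children, and the co-parents of V2.
Parents of V2: none.
V2 has children V4, V5, V8, V13.
Parents of each child, excluding V2:
  V4's other parents are V1, V3.
  V5 also has parents V0, V3.
  V8 also has parents V0, V1, V6.
  V13's other parents are V3, V5, V7, V8, V9, V11, V12.
Union: {} ∪ {V4, V5, V8, V13} ∪ {V0, V1, V3, V5, V6, V7, V8, V9, V11, V12} = {V0, V1, V3, V4, V5, V6, V7, V8, V9, V11, V12, V13}.

{V0, V1, V3, V4, V5, V6, V7, V8, V9, V11, V12, V13}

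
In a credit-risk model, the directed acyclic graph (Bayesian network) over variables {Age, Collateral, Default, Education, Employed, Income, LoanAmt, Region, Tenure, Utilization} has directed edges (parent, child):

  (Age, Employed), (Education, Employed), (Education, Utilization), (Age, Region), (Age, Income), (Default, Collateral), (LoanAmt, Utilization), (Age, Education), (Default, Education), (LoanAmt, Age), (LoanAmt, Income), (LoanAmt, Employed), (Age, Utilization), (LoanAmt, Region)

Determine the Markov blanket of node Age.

{Default, Education, Employed, Income, LoanAmt, Region, Utilization}

The Markov blanket of a node is its parents, its children, and the other parents of its children.
Pa(Age) = {LoanAmt}.
Age has children Education, Employed, Income, Region, Utilization.
Other parents of Age's children:
  parents(Region) \ {Age} = {LoanAmt}.
  Education also has parent Default.
  Income's other parent is LoanAmt.
  parents(Employed) \ {Age} = {Education, LoanAmt}.
  parents(Utilization) \ {Age} = {Education, LoanAmt}.
Union: {LoanAmt} ∪ {Education, Employed, Income, Region, Utilization} ∪ {Default, Education, LoanAmt} = {Default, Education, Employed, Income, LoanAmt, Region, Utilization}.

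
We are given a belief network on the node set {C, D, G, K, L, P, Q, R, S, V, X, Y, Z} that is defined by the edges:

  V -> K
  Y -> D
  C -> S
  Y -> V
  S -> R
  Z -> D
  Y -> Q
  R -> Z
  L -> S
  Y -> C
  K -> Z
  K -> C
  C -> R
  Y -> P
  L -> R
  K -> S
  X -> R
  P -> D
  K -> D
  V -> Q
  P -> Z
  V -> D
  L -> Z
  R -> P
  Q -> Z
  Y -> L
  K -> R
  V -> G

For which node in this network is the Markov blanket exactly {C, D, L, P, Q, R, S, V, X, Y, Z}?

K

The target node must have every member of {C, D, L, P, Q, R, S, V, X, Y, Z} as a parent, child, or co-parent, and no others.
Parents of K: V; children: C, D, R, S, Z; co-parents: C, L, P, Q, R, S, V, X, Y, Z.
These exactly cover the given set, so the node is K.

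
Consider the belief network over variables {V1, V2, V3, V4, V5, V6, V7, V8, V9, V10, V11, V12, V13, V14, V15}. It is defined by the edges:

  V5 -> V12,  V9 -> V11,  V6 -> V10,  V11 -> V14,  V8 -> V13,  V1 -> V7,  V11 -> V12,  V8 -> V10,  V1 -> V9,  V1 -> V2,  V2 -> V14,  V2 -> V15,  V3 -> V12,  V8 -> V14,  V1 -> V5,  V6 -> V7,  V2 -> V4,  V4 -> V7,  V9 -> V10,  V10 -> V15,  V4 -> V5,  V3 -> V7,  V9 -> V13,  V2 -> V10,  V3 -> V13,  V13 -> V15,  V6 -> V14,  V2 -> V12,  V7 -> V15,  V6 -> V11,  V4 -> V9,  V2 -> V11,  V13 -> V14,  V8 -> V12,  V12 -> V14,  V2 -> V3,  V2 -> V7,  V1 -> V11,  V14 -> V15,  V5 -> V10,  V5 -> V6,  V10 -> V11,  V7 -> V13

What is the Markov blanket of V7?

{V1, V2, V3, V4, V6, V8, V9, V10, V13, V14, V15}

By definition, MB(V7) is built from V7's parents, V7's children, and the co-parents of V7.
V7's parents: V1, V2, V3, V4, V6.
V7's children: V13, V15.
Parents of each child, excluding V7:
  parents(V13) \ {V7} = {V3, V8, V9}.
  parents(V15) \ {V7} = {V2, V10, V13, V14}.
So the Markov blanket of V7 is {V1, V2, V3, V4, V6, V8, V9, V10, V13, V14, V15}.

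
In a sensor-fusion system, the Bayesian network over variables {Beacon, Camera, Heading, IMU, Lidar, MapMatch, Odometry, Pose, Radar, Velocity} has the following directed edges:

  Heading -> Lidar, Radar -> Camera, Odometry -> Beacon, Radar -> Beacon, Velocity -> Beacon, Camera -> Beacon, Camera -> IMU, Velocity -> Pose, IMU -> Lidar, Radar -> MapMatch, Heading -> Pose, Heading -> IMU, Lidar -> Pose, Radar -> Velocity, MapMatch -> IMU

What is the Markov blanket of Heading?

The Markov blanket of a node is its parents, its children, and the other parents of its children.
Parents of Heading: none.
Heading's children: IMU, Lidar, Pose.
Parents of each child, excluding Heading:
  IMU's other parents are Camera, MapMatch.
  Lidar also has parent IMU.
  Pose also has parents Lidar, Velocity.
Taking the union gives {Camera, IMU, Lidar, MapMatch, Pose, Velocity}.

{Camera, IMU, Lidar, MapMatch, Pose, Velocity}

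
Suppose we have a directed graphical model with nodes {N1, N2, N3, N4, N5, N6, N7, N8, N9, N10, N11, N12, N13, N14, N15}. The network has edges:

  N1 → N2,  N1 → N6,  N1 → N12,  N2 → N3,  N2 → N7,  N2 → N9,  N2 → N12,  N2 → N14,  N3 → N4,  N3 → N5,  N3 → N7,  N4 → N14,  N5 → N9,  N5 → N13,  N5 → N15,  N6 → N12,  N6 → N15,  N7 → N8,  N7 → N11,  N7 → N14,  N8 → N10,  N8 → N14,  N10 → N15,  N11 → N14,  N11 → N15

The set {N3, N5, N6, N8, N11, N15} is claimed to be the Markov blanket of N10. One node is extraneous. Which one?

N3

Pa(N10) = {N8}.
Ch(N10) = {N15}.
For each child, the remaining parents (spouses of N10):
  parents(N15) \ {N10} = {N5, N6, N11}.
MB(N10) = {N5, N6, N8, N11, N15}.
N3 is neither a parent, child, nor co-parent of N10, so it does not belong.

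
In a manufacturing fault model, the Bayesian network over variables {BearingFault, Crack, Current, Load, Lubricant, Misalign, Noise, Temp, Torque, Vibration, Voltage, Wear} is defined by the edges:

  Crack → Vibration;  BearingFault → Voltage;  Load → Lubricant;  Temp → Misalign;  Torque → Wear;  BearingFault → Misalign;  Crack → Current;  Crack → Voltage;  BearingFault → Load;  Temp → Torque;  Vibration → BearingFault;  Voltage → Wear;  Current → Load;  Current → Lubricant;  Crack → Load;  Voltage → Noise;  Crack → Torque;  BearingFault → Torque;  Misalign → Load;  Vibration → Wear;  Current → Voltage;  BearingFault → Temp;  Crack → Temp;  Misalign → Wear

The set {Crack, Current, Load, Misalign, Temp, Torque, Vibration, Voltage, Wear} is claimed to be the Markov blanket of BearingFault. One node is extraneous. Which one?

Wear

A node's Markov blanket = Pa ∪ Ch ∪ (parents of Ch other than the node itself).
BearingFault's children: Load, Misalign, Temp, Torque, Voltage.
Pa(BearingFault) = {Vibration}.
For each child, the remaining parents (spouses of BearingFault):
  Temp also has parent Crack.
  Misalign also has parent Temp.
  Load's other parents are Crack, Current, Misalign.
  Torque's other parents are Crack, Temp.
  parents(Voltage) \ {BearingFault} = {Crack, Current}.
MB(BearingFault) = {Crack, Current, Load, Misalign, Temp, Torque, Vibration, Voltage}.
Wear is neither a parent, child, nor co-parent of BearingFault, so it does not belong.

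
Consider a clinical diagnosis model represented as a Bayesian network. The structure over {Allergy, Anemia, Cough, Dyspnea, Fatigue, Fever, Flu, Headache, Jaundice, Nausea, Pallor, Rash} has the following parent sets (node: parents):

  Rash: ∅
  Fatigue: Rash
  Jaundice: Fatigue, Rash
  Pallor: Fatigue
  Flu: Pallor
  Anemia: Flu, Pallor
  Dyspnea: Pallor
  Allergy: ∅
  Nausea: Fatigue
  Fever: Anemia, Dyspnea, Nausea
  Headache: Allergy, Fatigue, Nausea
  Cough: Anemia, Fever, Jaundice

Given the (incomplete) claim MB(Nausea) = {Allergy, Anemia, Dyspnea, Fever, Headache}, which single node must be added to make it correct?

By definition, MB(Nausea) is built from Nausea's parents, Nausea's children, and the co-parents of Nausea.
Nausea's children: Fever, Headache.
Parents of Nausea: Fatigue.
Parents of each child, excluding Nausea:
  Fever: Anemia, Dyspnea
  Headache: Allergy, Fatigue
MB(Nausea) = {Allergy, Anemia, Dyspnea, Fatigue, Fever, Headache}.
Comparing with the claimed set, Fatigue is missing.

Fatigue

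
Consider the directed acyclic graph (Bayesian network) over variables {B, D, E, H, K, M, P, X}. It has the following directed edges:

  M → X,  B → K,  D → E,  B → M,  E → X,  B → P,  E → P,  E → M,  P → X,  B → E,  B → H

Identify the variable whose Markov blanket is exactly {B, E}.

D

The target node must have every member of {B, E} as a parent, child, or co-parent, and no others.
Parents of D: none; children: E; co-parents: B.
These exactly cover the given set, so the node is D.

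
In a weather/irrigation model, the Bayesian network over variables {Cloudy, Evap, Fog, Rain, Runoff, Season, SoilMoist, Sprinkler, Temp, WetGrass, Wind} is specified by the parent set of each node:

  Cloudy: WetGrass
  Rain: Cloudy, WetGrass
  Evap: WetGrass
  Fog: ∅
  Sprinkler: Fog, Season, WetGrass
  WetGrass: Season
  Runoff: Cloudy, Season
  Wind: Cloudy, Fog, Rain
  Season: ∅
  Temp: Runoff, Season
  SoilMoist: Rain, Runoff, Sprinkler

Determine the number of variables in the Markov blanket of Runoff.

Runoff's children: SoilMoist, Temp.
Runoff has parents Cloudy, Season.
Other parents of Runoff's children:
  SoilMoist's other parents are Rain, Sprinkler.
  Temp also has parent Season.
MB(Runoff) = {Cloudy, Rain, Season, SoilMoist, Sprinkler, Temp}, which has 6 nodes.

6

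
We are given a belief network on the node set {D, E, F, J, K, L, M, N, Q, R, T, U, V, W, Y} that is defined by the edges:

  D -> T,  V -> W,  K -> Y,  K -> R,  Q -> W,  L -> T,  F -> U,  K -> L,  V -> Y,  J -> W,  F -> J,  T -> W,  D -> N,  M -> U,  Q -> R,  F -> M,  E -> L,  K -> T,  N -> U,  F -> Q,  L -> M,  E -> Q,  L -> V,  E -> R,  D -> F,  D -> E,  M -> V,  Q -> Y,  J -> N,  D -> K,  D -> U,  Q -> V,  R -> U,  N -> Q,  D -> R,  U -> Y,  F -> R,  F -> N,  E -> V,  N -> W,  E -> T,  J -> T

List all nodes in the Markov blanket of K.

The Markov blanket of a node is its parents, its children, and the other parents of its children.
K's parents: D.
Ch(K) = {L, R, T, Y}.
Parents of each child, excluding K:
  L: E
  R: D, E, F, Q
  T: D, E, J, L
  Y: Q, U, V
Union: {D} ∪ {L, R, T, Y} ∪ {D, E, F, J, L, Q, U, V} = {D, E, F, J, L, Q, R, T, U, V, Y}.

{D, E, F, J, L, Q, R, T, U, V, Y}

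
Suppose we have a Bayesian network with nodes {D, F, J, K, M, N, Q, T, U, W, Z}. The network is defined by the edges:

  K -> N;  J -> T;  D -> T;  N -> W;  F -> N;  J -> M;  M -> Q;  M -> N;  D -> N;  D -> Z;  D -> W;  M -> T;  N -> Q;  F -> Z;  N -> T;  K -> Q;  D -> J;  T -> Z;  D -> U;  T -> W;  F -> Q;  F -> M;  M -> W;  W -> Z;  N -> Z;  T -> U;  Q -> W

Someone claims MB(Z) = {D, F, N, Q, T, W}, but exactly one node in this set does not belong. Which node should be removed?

Pa(Z) = {D, F, N, T, W}.
Z's children: none.
With no children, Z has no spouses; the co-parent set is empty.
MB(Z) = {D, F, N, T, W}.
Q is neither a parent, child, nor co-parent of Z, so it does not belong.

Q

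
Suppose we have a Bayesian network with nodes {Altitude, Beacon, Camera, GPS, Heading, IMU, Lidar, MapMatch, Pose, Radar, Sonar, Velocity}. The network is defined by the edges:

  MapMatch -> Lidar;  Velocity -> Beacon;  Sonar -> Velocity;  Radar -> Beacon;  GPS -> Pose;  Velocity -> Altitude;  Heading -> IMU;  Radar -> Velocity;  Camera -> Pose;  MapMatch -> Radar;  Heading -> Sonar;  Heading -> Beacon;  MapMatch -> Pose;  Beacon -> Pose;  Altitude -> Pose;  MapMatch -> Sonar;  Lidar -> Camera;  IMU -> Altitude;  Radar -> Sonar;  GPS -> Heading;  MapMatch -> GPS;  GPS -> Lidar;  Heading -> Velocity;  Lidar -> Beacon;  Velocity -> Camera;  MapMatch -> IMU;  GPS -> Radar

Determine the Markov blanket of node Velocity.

{Altitude, Beacon, Camera, Heading, IMU, Lidar, Radar, Sonar}

The Markov blanket of a node is its parents, its children, and the other parents of its children.
Velocity's parents: Heading, Radar, Sonar.
Velocity's children: Altitude, Beacon, Camera.
Other parents of Velocity's children:
  Altitude: IMU
  Beacon: Heading, Lidar, Radar
  Camera: Lidar
So the Markov blanket of Velocity is {Altitude, Beacon, Camera, Heading, IMU, Lidar, Radar, Sonar}.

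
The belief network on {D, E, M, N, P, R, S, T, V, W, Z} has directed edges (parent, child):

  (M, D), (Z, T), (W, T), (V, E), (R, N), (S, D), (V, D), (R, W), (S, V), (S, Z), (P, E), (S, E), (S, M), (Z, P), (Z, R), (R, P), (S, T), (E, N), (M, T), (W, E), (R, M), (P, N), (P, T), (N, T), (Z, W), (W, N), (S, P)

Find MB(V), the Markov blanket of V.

{D, E, M, P, S, W}

V's parents: S.
Ch(V) = {D, E}.
Co-parents of V (other parents of its children):
  parents(E) \ {V} = {P, S, W}.
  D also has parents M, S.
MB(V) = {D, E, M, P, S, W}.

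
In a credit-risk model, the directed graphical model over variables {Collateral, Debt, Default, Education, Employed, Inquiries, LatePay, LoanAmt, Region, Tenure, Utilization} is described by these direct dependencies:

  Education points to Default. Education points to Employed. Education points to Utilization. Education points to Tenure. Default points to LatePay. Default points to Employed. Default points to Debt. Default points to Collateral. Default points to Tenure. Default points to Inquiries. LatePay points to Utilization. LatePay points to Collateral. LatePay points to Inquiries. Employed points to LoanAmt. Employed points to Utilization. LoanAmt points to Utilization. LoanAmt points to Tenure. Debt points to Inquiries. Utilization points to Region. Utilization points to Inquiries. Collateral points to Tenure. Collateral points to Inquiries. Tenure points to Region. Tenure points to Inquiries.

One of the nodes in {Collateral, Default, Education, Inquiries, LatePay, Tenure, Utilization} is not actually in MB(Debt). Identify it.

Pa(Debt) = {Default}.
Ch(Debt) = {Inquiries}.
Co-parents of Debt (other parents of its children):
  Inquiries's other parents are Collateral, Default, LatePay, Tenure, Utilization.
MB(Debt) = {Collateral, Default, Inquiries, LatePay, Tenure, Utilization}.
Education is neither a parent, child, nor co-parent of Debt, so it does not belong.

Education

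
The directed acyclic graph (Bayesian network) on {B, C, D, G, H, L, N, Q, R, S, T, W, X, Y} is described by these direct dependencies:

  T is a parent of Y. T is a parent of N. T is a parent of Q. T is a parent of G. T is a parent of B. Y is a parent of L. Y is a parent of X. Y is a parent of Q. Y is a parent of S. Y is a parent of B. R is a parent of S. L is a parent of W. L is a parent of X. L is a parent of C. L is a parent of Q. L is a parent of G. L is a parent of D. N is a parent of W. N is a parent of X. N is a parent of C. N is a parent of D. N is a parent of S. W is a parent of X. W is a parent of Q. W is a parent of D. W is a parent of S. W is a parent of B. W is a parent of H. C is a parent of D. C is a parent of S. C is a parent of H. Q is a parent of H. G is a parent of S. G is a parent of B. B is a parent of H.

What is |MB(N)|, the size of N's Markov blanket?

N has parent T.
N's children: C, D, S, W, X.
Other parents of N's children:
  parents(W) \ {N} = {L}.
  parents(X) \ {N} = {L, W, Y}.
  C also has parent L.
  parents(D) \ {N} = {C, L, W}.
  S's other parents are C, G, R, W, Y.
MB(N) = {C, D, G, L, R, S, T, W, X, Y}, which has 10 nodes.

10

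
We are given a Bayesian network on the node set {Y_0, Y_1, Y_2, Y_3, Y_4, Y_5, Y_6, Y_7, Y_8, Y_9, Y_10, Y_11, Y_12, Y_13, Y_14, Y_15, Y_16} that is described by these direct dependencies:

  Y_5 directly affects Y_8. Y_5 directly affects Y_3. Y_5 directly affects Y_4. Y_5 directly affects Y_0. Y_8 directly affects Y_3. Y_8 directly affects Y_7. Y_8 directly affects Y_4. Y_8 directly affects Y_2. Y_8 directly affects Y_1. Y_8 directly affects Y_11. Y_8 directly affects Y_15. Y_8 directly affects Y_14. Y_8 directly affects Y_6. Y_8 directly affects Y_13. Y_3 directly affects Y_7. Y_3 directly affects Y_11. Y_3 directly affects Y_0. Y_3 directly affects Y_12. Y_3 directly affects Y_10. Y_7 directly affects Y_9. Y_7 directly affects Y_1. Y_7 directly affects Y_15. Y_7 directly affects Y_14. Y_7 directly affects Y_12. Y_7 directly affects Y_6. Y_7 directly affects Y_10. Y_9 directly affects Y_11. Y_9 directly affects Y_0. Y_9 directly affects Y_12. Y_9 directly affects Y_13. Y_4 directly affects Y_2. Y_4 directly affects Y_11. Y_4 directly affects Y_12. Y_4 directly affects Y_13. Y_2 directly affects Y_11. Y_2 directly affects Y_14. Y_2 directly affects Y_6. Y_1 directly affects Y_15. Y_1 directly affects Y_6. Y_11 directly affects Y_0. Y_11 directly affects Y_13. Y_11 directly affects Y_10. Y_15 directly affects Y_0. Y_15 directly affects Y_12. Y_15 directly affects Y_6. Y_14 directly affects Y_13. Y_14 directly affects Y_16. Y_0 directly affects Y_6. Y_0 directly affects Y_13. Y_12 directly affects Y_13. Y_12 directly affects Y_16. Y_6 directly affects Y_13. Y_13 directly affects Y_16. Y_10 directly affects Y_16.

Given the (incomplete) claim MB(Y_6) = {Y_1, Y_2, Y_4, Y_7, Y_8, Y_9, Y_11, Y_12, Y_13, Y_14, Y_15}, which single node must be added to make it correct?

The Markov blanket of a node is its parents, its children, and the other parents of its children.
Parents of Y_6: Y_0, Y_1, Y_2, Y_7, Y_8, Y_15.
Ch(Y_6) = {Y_13}.
Co-parents of Y_6 (other parents of its children):
  Y_13 also has parents Y_0, Y_4, Y_8, Y_9, Y_11, Y_12, Y_14.
MB(Y_6) = {Y_0, Y_1, Y_2, Y_4, Y_7, Y_8, Y_9, Y_11, Y_12, Y_13, Y_14, Y_15}.
Comparing with the claimed set, Y_0 is missing.

Y_0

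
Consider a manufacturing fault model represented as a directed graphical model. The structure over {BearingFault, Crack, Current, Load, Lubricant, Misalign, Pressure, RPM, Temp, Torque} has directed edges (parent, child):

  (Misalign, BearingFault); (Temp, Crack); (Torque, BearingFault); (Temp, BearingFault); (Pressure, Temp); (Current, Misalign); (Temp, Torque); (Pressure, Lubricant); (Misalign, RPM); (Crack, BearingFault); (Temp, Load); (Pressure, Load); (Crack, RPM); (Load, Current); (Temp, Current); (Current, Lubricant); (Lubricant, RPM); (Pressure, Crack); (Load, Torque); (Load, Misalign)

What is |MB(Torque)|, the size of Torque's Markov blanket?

5

The Markov blanket of a node is its parents, its children, and the other parents of its children.
Torque has parents Load, Temp.
Torque has child BearingFault.
Parents of each child, excluding Torque:
  BearingFault: Crack, Misalign, Temp
MB(Torque) = {BearingFault, Crack, Load, Misalign, Temp}, which has 5 nodes.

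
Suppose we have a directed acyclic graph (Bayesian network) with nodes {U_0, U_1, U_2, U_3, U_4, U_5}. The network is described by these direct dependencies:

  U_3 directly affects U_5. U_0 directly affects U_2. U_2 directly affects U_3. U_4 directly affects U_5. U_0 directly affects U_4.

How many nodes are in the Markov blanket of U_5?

2

U_5 has no children.
Pa(U_5) = {U_3, U_4}.
U_5 has no children, so there are no co-parents.
MB(U_5) = {U_3, U_4}, which has 2 nodes.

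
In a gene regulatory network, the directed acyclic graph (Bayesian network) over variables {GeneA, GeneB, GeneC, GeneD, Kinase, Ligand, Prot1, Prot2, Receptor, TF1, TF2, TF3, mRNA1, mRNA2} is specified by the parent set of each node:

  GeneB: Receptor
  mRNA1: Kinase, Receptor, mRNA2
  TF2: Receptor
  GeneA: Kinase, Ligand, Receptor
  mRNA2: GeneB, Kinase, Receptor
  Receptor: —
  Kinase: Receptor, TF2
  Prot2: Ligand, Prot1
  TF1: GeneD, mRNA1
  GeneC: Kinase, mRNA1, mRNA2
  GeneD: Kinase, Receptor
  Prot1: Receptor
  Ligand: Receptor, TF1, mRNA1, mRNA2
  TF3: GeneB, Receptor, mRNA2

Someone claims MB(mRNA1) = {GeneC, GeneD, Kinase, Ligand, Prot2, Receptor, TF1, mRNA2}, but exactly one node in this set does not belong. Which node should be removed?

Parents of mRNA1: Kinase, Receptor, mRNA2.
mRNA1's children: GeneC, Ligand, TF1.
Co-parents of mRNA1 (other parents of its children):
  TF1: GeneD
  Ligand: Receptor, TF1, mRNA2
  GeneC: Kinase, mRNA2
MB(mRNA1) = {GeneC, GeneD, Kinase, Ligand, Receptor, TF1, mRNA2}.
Prot2 is neither a parent, child, nor co-parent of mRNA1, so it does not belong.

Prot2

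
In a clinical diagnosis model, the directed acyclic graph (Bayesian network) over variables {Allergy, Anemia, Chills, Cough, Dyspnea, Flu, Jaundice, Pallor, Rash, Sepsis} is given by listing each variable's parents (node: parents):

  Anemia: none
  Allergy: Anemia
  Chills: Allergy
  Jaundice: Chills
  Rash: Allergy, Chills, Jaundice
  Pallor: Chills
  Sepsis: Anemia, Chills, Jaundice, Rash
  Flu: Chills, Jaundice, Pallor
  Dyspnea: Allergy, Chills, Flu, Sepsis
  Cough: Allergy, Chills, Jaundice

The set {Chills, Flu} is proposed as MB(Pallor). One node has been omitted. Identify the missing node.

By definition, MB(Pallor) is built from Pallor's parents, Pallor's children, and the co-parents of Pallor.
Parents of Pallor: Chills.
Pallor's children: Flu.
Co-parents of Pallor (other parents of its children):
  parents(Flu) \ {Pallor} = {Chills, Jaundice}.
MB(Pallor) = {Chills, Flu, Jaundice}.
Comparing with the claimed set, Jaundice is missing.

Jaundice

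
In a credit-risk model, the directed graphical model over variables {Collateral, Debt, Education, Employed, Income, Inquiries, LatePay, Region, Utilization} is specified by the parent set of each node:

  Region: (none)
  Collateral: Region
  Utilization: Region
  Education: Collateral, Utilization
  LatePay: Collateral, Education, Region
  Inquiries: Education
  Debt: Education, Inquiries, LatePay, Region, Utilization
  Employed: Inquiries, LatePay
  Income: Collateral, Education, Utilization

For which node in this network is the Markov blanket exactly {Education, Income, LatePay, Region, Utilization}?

The target node must have every member of {Education, Income, LatePay, Region, Utilization} as a parent, child, or co-parent, and no others.
Parents of Collateral: Region; children: Education, Income, LatePay; co-parents: Education, Region, Utilization.
These exactly cover the given set, so the node is Collateral.

Collateral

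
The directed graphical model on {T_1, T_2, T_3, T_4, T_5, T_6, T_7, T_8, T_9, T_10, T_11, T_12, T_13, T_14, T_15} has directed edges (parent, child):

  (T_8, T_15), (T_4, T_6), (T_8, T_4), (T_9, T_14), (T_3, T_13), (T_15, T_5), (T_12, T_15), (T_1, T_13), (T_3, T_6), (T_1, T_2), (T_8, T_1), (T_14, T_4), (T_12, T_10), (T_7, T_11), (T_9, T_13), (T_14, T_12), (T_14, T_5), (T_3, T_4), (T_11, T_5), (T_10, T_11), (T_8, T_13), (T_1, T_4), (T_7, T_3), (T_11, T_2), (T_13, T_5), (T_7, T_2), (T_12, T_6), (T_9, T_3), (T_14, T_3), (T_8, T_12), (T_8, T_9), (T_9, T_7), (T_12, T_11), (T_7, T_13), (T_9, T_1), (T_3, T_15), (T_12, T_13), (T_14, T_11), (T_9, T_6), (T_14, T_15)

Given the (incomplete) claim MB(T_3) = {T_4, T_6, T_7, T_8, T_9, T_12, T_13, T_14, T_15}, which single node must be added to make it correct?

T_1

Recall MB(v) = parents ∪ children ∪ spouses, where spouses are the other parents of v's children.
Parents of T_3: T_7, T_9, T_14.
Children of T_3: T_4, T_6, T_13, T_15.
For each child, the remaining parents (spouses of T_3):
  T_13's other parents are T_1, T_7, T_8, T_9, T_12.
  parents(T_15) \ {T_3} = {T_8, T_12, T_14}.
  parents(T_4) \ {T_3} = {T_1, T_8, T_14}.
  parents(T_6) \ {T_3} = {T_4, T_9, T_12}.
MB(T_3) = {T_1, T_4, T_6, T_7, T_8, T_9, T_12, T_13, T_14, T_15}.
Comparing with the claimed set, T_1 is missing.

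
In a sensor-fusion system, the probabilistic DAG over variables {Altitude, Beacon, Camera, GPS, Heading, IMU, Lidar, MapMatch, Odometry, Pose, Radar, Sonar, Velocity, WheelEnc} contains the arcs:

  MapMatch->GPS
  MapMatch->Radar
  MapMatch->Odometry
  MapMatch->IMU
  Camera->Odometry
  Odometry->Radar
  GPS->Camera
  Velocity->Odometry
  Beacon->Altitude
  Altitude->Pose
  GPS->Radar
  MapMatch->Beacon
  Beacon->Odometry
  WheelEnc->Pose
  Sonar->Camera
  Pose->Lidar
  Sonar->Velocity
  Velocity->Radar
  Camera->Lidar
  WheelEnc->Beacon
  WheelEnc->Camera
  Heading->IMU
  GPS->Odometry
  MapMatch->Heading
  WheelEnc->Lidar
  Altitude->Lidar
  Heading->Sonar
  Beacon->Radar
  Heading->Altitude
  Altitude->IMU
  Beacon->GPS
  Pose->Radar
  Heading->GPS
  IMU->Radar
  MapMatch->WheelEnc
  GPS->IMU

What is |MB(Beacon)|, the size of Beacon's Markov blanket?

11

Parents of Beacon: MapMatch, WheelEnc.
Ch(Beacon) = {Altitude, GPS, Odometry, Radar}.
For each child, the remaining parents (spouses of Beacon):
  parents(GPS) \ {Beacon} = {Heading, MapMatch}.
  parents(Altitude) \ {Beacon} = {Heading}.
  Odometry's other parents are Camera, GPS, MapMatch, Velocity.
  Radar also has parents GPS, IMU, MapMatch, Odometry, Pose, Velocity.
MB(Beacon) = {Altitude, Camera, GPS, Heading, IMU, MapMatch, Odometry, Pose, Radar, Velocity, WheelEnc}, which has 11 nodes.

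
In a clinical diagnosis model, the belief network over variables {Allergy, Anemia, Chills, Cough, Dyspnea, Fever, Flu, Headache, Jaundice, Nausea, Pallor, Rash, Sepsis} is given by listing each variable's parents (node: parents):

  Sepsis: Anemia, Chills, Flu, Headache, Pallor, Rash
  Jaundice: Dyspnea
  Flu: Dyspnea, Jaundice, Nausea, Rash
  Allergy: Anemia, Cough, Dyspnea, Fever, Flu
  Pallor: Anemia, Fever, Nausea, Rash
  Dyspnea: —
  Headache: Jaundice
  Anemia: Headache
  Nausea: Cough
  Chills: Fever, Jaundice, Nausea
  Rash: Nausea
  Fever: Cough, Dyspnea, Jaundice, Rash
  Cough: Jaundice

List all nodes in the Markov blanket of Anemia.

{Allergy, Chills, Cough, Dyspnea, Fever, Flu, Headache, Nausea, Pallor, Rash, Sepsis}

Anemia's children: Allergy, Pallor, Sepsis.
Anemia's parents: Headache.
For each child, the remaining parents (spouses of Anemia):
  Pallor also has parents Fever, Nausea, Rash.
  parents(Sepsis) \ {Anemia} = {Chills, Flu, Headache, Pallor, Rash}.
  Allergy also has parents Cough, Dyspnea, Fever, Flu.
MB(Anemia) = {Allergy, Chills, Cough, Dyspnea, Fever, Flu, Headache, Nausea, Pallor, Rash, Sepsis}.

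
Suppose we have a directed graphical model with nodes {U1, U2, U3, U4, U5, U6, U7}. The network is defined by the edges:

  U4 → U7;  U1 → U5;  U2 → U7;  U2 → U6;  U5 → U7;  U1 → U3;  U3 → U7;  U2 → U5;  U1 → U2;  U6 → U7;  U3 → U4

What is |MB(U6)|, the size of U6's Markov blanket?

5

By definition, MB(U6) is built from U6's parents, U6's children, and the co-parents of U6.
U6 has child U7.
Parents of U6: U2.
Parents of each child, excluding U6:
  parents(U7) \ {U6} = {U2, U3, U4, U5}.
MB(U6) = {U2, U3, U4, U5, U7}, which has 5 nodes.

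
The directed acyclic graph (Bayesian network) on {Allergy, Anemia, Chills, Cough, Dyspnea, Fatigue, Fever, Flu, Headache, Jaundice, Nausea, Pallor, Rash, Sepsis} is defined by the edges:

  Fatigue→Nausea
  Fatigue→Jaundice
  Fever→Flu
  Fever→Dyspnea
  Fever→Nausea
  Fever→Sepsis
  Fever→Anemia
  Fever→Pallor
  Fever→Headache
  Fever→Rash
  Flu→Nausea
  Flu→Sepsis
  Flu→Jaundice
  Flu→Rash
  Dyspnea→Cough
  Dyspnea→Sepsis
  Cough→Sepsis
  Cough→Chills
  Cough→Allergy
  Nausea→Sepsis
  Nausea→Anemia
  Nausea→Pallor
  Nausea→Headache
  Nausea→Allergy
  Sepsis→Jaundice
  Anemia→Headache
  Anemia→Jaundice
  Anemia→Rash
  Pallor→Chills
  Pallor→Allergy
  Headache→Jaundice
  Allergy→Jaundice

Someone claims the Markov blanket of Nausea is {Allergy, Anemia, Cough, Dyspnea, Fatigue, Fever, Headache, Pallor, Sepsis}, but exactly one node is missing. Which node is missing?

Flu

Recall MB(v) = parents ∪ children ∪ spouses, where spouses are the other parents of v's children.
Nausea has children Allergy, Anemia, Headache, Pallor, Sepsis.
Pa(Nausea) = {Fatigue, Fever, Flu}.
Co-parents of Nausea (other parents of its children):
  Sepsis: Cough, Dyspnea, Fever, Flu
  Anemia: Fever
  Pallor: Fever
  Headache: Anemia, Fever
  Allergy: Cough, Pallor
MB(Nausea) = {Allergy, Anemia, Cough, Dyspnea, Fatigue, Fever, Flu, Headache, Pallor, Sepsis}.
Comparing with the claimed set, Flu is missing.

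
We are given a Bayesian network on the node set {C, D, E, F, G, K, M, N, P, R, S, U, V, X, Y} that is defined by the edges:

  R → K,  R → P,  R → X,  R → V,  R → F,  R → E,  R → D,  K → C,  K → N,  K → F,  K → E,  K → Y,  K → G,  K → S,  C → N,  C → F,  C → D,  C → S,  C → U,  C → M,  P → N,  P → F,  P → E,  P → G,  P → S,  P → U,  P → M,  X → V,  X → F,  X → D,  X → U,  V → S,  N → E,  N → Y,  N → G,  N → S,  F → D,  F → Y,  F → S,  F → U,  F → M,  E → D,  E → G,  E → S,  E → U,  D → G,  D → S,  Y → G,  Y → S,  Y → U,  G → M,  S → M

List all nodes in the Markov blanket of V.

The Markov blanket of a node is its parents, its children, and the other parents of its children.
Ch(V) = {S}.
V's parents: R, X.
Parents of each child, excluding V:
  parents(S) \ {V} = {C, D, E, F, K, N, P, Y}.
Union: {R, X} ∪ {S} ∪ {C, D, E, F, K, N, P, Y} = {C, D, E, F, K, N, P, R, S, X, Y}.

{C, D, E, F, K, N, P, R, S, X, Y}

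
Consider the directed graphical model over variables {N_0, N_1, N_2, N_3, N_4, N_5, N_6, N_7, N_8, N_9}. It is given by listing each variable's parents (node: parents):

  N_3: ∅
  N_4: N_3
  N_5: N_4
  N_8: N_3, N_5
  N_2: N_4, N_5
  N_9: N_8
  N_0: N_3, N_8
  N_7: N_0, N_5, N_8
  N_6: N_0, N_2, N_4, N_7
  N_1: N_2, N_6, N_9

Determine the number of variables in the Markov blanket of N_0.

7

Recall MB(v) = parents ∪ children ∪ spouses, where spouses are the other parents of v's children.
N_0 has children N_6, N_7.
Pa(N_0) = {N_3, N_8}.
Parents of each child, excluding N_0:
  parents(N_7) \ {N_0} = {N_5, N_8}.
  N_6's other parents are N_2, N_4, N_7.
MB(N_0) = {N_2, N_3, N_4, N_5, N_6, N_7, N_8}, which has 7 nodes.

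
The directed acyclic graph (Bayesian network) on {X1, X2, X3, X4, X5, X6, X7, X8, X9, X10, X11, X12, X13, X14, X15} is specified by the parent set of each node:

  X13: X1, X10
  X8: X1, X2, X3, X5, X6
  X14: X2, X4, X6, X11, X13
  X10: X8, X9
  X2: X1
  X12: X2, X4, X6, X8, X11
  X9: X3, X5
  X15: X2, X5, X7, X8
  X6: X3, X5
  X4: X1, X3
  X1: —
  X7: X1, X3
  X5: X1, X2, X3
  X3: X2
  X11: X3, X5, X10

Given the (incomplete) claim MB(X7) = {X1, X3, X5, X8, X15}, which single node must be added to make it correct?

X2

The Markov blanket of a node is its parents, its children, and the other parents of its children.
Parents of X7: X1, X3.
Ch(X7) = {X15}.
Other parents of X7's children:
  X15 also has parents X2, X5, X8.
MB(X7) = {X1, X2, X3, X5, X8, X15}.
Comparing with the claimed set, X2 is missing.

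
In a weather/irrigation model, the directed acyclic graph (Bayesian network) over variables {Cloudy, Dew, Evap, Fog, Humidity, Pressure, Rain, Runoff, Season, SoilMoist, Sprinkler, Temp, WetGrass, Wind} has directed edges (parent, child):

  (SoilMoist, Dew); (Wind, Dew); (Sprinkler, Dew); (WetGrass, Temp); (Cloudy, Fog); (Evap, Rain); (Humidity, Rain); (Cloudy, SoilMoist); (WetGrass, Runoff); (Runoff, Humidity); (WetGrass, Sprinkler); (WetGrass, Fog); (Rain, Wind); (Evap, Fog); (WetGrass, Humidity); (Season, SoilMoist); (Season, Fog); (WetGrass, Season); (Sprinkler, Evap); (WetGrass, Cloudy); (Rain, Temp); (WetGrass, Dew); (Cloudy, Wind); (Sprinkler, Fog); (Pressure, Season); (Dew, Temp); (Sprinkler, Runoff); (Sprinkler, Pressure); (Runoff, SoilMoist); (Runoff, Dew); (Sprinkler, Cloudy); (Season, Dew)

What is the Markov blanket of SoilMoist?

{Cloudy, Dew, Runoff, Season, Sprinkler, WetGrass, Wind}

The Markov blanket of a node is its parents, its children, and the other parents of its children.
Parents of SoilMoist: Cloudy, Runoff, Season.
SoilMoist has child Dew.
Co-parents of SoilMoist (other parents of its children):
  parents(Dew) \ {SoilMoist} = {Runoff, Season, Sprinkler, WetGrass, Wind}.
So the Markov blanket of SoilMoist is {Cloudy, Dew, Runoff, Season, Sprinkler, WetGrass, Wind}.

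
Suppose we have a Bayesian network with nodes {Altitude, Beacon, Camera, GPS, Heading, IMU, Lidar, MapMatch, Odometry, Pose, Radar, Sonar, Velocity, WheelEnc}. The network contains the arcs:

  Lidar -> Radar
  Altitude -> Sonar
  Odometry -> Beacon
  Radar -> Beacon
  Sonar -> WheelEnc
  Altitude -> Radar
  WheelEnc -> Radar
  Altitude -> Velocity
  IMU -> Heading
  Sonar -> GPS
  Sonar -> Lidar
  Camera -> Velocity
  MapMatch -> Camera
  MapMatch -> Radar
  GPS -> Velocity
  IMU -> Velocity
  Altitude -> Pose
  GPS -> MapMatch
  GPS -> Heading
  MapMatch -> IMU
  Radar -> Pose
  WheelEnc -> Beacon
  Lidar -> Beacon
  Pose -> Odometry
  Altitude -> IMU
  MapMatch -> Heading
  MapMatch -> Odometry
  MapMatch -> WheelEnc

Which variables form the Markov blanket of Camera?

Ch(Camera) = {Velocity}.
Camera has parent MapMatch.
Other parents of Camera's children:
  Velocity: Altitude, GPS, IMU
So the Markov blanket of Camera is {Altitude, GPS, IMU, MapMatch, Velocity}.

{Altitude, GPS, IMU, MapMatch, Velocity}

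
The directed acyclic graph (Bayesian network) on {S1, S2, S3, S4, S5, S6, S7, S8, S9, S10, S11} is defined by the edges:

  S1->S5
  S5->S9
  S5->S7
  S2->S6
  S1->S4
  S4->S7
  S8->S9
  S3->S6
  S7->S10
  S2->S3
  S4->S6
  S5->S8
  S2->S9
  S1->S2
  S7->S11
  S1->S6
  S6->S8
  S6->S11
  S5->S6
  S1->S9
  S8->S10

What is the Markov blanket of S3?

{S1, S2, S4, S5, S6}

By definition, MB(S3) is built from S3's parents, S3's children, and the co-parents of S3.
Children of S3: S6.
Pa(S3) = {S2}.
Parents of each child, excluding S3:
  parents(S6) \ {S3} = {S1, S2, S4, S5}.
Union: {S2} ∪ {S6} ∪ {S1, S2, S4, S5} = {S1, S2, S4, S5, S6}.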